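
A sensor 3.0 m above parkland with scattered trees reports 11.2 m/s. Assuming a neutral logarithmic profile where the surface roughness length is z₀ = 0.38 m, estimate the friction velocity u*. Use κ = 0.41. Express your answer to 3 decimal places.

u* ≈ 2.222 m/s

Log law: V(z) = (u*/κ) · ln(z/z₀) ⇒ u* = κ · V / ln(z/z₀)
u* = 0.41 × 11.2 / ln(3.0/0.38) = 0.41 × 11.2 / 2.0662
   = 4.5920 / 2.0662 = 2.2224 m/s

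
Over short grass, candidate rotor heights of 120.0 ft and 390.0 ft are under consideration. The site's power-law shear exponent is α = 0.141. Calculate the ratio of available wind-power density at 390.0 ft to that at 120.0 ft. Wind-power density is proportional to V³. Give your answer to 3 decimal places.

1.646

Speed ratio: V_B/V_A = (z_B/z_A)^α = (390.0/120.0)^0.141 = (3.2500)^0.141 = 1.18080
Power-density ratio: P_B/P_A = (V_B/V_A)³ = (1.18080)³ = 1.64637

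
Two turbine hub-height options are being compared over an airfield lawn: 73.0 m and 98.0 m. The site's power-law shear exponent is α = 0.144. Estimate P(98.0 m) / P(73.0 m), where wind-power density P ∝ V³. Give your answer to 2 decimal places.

Speed ratio: V_B/V_A = (z_B/z_A)^α = (98.0/73.0)^0.144 = (1.3425)^0.144 = 1.04332
Power-density ratio: P_B/P_A = (V_B/V_A)³ = (1.04332)³ = 1.13568

1.14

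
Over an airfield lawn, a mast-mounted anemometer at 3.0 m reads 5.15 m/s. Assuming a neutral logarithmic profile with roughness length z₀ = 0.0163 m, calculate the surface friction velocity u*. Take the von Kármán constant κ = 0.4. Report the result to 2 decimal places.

Log law: V(z) = (u*/κ) · ln(z/z₀) ⇒ u* = κ · V / ln(z/z₀)
u* = 0.4 × 5.15 / ln(3.0/0.0163) = 0.4 × 5.15 / 5.2152
   = 2.0600 / 5.2152 = 0.3950 m/s

u* ≈ 0.39 m/s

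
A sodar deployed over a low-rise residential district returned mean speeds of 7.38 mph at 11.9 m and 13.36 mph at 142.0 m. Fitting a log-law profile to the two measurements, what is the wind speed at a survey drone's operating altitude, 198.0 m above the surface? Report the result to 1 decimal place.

14.2 mph

Log law: V ∝ ln(z/z₀). From the pair, with r = V₁/V₂ = 0.55240,
ln z₀ = (ln z₁ − r·ln z₂)/(1 − r) = (2.4765 − 0.55240×4.9558)/0.44760 = -0.5832 → z₀ = 0.5581 m
V₃ = V₁ · ln(z₃/z₀)/ln(z₁/z₀) = 7.38 × 5.8715/3.0597 = 14.1618 mph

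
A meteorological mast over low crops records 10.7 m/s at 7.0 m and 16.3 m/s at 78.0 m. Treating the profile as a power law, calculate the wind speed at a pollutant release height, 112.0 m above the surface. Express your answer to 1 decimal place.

First find α: α = ln(V₂/V₁)/ln(z₂/z₁) = ln(16.3/10.7)/ln(78.0/7.0) = 0.42092/2.41080 = 0.1746
Extrapolate from 78.0 m to 112.0 m: V₃ = 16.3 × (112.0/78.0)^0.1746 = 16.3 × 1.0652 = 17.3629 m/s

17.4 m/s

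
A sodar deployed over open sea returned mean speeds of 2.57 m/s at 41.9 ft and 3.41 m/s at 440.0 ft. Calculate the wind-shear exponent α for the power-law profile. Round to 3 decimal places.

Power law: V₂/V₁ = (z₂/z₁)^α ⇒ α = ln(V₂/V₁) / ln(z₂/z₁)
α = ln(3.41/2.57) / ln(440.0/41.9) = ln(1.3268) / ln(10.5012)
  = 0.28281 / 2.35149 = 0.12027

α ≈ 0.120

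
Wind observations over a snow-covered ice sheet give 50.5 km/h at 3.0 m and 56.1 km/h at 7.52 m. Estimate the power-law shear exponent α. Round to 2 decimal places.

Power law: V₂/V₁ = (z₂/z₁)^α ⇒ α = ln(V₂/V₁) / ln(z₂/z₁)
α = ln(56.1/50.5) / ln(7.52/3.0) = ln(1.1109) / ln(2.5067)
  = 0.10516 / 0.91895 = 0.11444

α ≈ 0.11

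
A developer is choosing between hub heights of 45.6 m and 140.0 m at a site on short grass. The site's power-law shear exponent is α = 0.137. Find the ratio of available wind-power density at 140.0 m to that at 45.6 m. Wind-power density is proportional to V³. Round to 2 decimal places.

Speed ratio: V_B/V_A = (z_B/z_A)^α = (140.0/45.6)^0.137 = (3.0702)^0.137 = 1.16611
Power-density ratio: P_B/P_A = (V_B/V_A)³ = (1.16611)³ = 1.58571

1.59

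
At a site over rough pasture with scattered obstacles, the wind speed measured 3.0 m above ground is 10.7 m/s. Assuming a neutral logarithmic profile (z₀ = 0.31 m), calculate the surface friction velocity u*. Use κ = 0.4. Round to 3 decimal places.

u* ≈ 1.886 m/s

Log law: V(z) = (u*/κ) · ln(z/z₀) ⇒ u* = κ · V / ln(z/z₀)
u* = 0.4 × 10.7 / ln(3.0/0.31) = 0.4 × 10.7 / 2.2698
   = 4.2800 / 2.2698 = 1.8856 m/s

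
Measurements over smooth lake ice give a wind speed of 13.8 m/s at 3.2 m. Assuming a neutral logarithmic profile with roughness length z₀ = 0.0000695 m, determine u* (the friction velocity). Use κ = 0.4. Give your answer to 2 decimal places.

Log law: V(z) = (u*/κ) · ln(z/z₀) ⇒ u* = κ · V / ln(z/z₀)
u* = 0.4 × 13.8 / ln(3.2/0.0000695) = 0.4 × 13.8 / 10.7373
   = 5.5200 / 10.7373 = 0.5141 m/s

u* ≈ 0.51 m/s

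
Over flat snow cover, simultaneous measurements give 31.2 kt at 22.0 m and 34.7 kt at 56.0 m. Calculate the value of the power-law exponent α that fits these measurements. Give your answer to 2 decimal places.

Power law: V₂/V₁ = (z₂/z₁)^α ⇒ α = ln(V₂/V₁) / ln(z₂/z₁)
α = ln(34.7/31.2) / ln(56.0/22.0) = ln(1.1122) / ln(2.5455)
  = 0.10632 / 0.93431 = 0.11380

α ≈ 0.11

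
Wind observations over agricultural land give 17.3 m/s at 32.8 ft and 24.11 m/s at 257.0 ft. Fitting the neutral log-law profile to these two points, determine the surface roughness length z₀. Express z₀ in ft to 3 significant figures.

Log law: V(z) ∝ ln(z/z₀). With r = V₁/V₂ = 17.3/24.11 = 0.71754,
r · ln(z₂/z₀) = ln(z₁/z₀) ⇒ ln z₀ = (ln z₁ − r·ln z₂)/(1 − r)
ln z₀ = (3.49043 − 0.71754×5.54908) / 0.28246 = -1.7393
z₀ = exp(-1.7393) = 0.1756 ft

z₀ ≈ 0.176 ft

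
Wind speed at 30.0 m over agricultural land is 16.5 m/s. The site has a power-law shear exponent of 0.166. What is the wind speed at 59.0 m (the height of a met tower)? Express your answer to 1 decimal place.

18.5 m/s

Power-law profile: V₂ = V₁ · (z₂/z₁)^α
V₂ = 16.5 × (59.0/30.0)^0.166 = 16.5 × (1.9667)^0.166
    = 16.5 × 1.1188 = 18.4605 m/s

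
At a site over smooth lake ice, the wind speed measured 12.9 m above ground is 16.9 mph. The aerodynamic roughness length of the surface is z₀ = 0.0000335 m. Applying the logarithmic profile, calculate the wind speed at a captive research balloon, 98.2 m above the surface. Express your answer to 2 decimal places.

19.57 mph

Log law: V(z) ∝ ln(z/z₀), so V₂/V₁ = ln(z₂/z₀) / ln(z₁/z₀).
ln(98.2/0.0000335) = 14.8910, ln(12.9/0.0000335) = 12.8612
V₂ = 16.9 × 14.8910/12.8612 = 16.9 × 1.1578 = 19.5672 mph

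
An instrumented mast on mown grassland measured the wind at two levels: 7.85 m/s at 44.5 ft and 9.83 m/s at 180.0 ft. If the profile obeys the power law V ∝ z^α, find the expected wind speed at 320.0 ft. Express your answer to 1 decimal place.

10.8 m/s

First find α: α = ln(V₂/V₁)/ln(z₂/z₁) = ln(9.83/7.85)/ln(180.0/44.5) = 0.22493/1.39747 = 0.1610
Extrapolate from 180.0 ft to 320.0 ft: V₃ = 9.83 × (320.0/180.0)^0.1610 = 9.83 × 1.0970 = 10.7838 m/s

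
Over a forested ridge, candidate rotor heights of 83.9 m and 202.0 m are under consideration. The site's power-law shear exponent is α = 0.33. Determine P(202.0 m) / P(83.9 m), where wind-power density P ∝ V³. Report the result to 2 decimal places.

Speed ratio: V_B/V_A = (z_B/z_A)^α = (202.0/83.9)^0.33 = (2.4076)^0.33 = 1.33636
Power-density ratio: P_B/P_A = (V_B/V_A)³ = (1.33636)³ = 2.38657

2.39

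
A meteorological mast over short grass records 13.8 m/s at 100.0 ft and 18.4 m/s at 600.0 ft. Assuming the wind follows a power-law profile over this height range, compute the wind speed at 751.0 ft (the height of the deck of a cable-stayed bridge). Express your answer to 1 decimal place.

First find α: α = ln(V₂/V₁)/ln(z₂/z₁) = ln(18.4/13.8)/ln(600.0/100.0) = 0.28768/1.79176 = 0.1606
Extrapolate from 600.0 ft to 751.0 ft: V₃ = 18.4 × (751.0/600.0)^0.1606 = 18.4 × 1.0367 = 19.0753 m/s

19.1 m/s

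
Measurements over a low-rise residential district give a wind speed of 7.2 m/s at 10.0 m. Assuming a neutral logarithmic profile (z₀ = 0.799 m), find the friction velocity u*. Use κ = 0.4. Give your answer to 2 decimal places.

u* ≈ 1.14 m/s

Log law: V(z) = (u*/κ) · ln(z/z₀) ⇒ u* = κ · V / ln(z/z₀)
u* = 0.4 × 7.2 / ln(10.0/0.799) = 0.4 × 7.2 / 2.5270
   = 2.8800 / 2.5270 = 1.1397 m/s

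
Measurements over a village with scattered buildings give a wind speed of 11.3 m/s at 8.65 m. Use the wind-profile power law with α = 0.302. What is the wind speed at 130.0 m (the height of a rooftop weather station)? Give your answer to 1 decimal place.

25.6 m/s

Power-law profile: V₂ = V₁ · (z₂/z₁)^α
V₂ = 11.3 × (130.0/8.65)^0.302 = 11.3 × (15.0289)^0.302
    = 11.3 × 2.2669 = 25.6160 m/s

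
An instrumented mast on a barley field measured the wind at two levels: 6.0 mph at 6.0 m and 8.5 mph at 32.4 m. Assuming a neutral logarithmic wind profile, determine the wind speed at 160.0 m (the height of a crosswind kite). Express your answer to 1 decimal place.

10.9 mph

Log law: V ∝ ln(z/z₀). From the pair, with r = V₁/V₂ = 0.70588,
ln z₀ = (ln z₁ − r·ln z₂)/(1 − r) = (1.7918 − 0.70588×3.4782)/0.29412 = -2.2556 → z₀ = 0.1048 m
V₃ = V₁ · ln(z₃/z₀)/ln(z₁/z₀) = 6.0 × 7.3308/4.0474 = 10.8675 mph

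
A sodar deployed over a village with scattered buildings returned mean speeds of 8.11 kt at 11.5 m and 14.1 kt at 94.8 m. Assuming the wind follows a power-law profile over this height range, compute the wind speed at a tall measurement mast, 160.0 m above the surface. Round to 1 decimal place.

16.2 kt

First find α: α = ln(V₂/V₁)/ln(z₂/z₁) = ln(14.1/8.11)/ln(94.8/11.5) = 0.55308/2.10942 = 0.2622
Extrapolate from 94.8 m to 160.0 m: V₃ = 14.1 × (160.0/94.8)^0.2622 = 14.1 × 1.1471 = 16.1740 kt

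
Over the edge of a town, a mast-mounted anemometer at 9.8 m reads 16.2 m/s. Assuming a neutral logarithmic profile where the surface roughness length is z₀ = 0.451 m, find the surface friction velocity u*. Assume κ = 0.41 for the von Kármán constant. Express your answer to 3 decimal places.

u* ≈ 2.157 m/s

Log law: V(z) = (u*/κ) · ln(z/z₀) ⇒ u* = κ · V / ln(z/z₀)
u* = 0.41 × 16.2 / ln(9.8/0.451) = 0.41 × 16.2 / 3.0787
   = 6.6420 / 3.0787 = 2.1574 m/s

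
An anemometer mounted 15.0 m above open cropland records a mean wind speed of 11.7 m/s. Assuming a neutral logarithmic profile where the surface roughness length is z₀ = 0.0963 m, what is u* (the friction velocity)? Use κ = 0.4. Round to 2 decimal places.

Log law: V(z) = (u*/κ) · ln(z/z₀) ⇒ u* = κ · V / ln(z/z₀)
u* = 0.4 × 11.7 / ln(15.0/0.0963) = 0.4 × 11.7 / 5.0483
   = 4.6800 / 5.0483 = 0.9270 m/s

u* ≈ 0.93 m/s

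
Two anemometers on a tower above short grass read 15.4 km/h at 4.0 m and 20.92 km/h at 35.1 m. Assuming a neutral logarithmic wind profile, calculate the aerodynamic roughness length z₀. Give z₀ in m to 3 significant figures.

z₀ ≈ 0.00934 m

Log law: V(z) ∝ ln(z/z₀). With r = V₁/V₂ = 15.4/20.92 = 0.73614,
r · ln(z₂/z₀) = ln(z₁/z₀) ⇒ ln z₀ = (ln z₁ − r·ln z₂)/(1 − r)
ln z₀ = (1.38629 − 0.73614×3.55820) / 0.26386 = -4.6730
z₀ = exp(-4.6730) = 0.009344 m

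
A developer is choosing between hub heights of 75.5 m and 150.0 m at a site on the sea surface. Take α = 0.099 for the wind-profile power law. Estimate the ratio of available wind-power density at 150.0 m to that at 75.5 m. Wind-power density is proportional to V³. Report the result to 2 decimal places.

Speed ratio: V_B/V_A = (z_B/z_A)^α = (150.0/75.5)^0.099 = (1.9868)^0.099 = 1.07033
Power-density ratio: P_B/P_A = (V_B/V_A)³ = (1.07033)³ = 1.22616

1.23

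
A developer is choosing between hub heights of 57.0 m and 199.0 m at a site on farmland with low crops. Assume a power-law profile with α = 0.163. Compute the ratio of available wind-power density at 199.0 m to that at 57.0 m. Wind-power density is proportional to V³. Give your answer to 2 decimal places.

1.84

Speed ratio: V_B/V_A = (z_B/z_A)^α = (199.0/57.0)^0.163 = (3.4912)^0.163 = 1.22604
Power-density ratio: P_B/P_A = (V_B/V_A)³ = (1.22604)³ = 1.84296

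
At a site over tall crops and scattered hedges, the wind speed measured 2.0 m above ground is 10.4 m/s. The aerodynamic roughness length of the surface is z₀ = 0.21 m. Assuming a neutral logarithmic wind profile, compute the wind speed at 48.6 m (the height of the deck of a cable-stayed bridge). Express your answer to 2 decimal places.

25.12 m/s

Log law: V(z) ∝ ln(z/z₀), so V₂/V₁ = ln(z₂/z₀) / ln(z₁/z₀).
ln(48.6/0.21) = 5.4443, ln(2.0/0.21) = 2.2538
V₂ = 10.4 × 5.4443/2.2538 = 10.4 × 2.4156 = 25.1223 m/s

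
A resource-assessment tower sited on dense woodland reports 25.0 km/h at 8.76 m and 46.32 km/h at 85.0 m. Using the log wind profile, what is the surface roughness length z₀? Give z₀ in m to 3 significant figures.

z₀ ≈ 0.610 m

Log law: V(z) ∝ ln(z/z₀). With r = V₁/V₂ = 25.0/46.32 = 0.53972,
r · ln(z₂/z₀) = ln(z₁/z₀) ⇒ ln z₀ = (ln z₁ − r·ln z₂)/(1 − r)
ln z₀ = (2.17020 − 0.53972×4.44265) / 0.46028 = -0.4945
z₀ = exp(-0.4945) = 0.6099 m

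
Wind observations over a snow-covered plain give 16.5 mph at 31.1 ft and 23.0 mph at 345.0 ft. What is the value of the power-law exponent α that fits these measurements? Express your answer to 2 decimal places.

α ≈ 0.14

Power law: V₂/V₁ = (z₂/z₁)^α ⇒ α = ln(V₂/V₁) / ln(z₂/z₁)
α = ln(23.0/16.5) / ln(345.0/31.1) = ln(1.3939) / ln(11.0932)
  = 0.33213 / 2.40634 = 0.13802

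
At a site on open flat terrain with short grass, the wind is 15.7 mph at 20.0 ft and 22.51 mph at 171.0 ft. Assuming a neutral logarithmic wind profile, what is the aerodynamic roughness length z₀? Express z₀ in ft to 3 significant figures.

Log law: V(z) ∝ ln(z/z₀). With r = V₁/V₂ = 15.7/22.51 = 0.69747,
r · ln(z₂/z₀) = ln(z₁/z₀) ⇒ ln z₀ = (ln z₁ − r·ln z₂)/(1 − r)
ln z₀ = (2.99573 − 0.69747×5.14166) / 0.30253 = -1.9516
z₀ = exp(-1.9516) = 0.1421 ft

z₀ ≈ 0.142 ft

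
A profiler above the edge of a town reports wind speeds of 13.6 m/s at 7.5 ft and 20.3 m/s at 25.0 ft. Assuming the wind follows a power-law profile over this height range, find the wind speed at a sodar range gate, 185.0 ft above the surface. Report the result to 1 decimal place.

First find α: α = ln(V₂/V₁)/ln(z₂/z₁) = ln(20.3/13.6)/ln(25.0/7.5) = 0.40055/1.20397 = 0.3327
Extrapolate from 25.0 ft to 185.0 ft: V₃ = 20.3 × (185.0/25.0)^0.3327 = 20.3 × 1.9462 = 39.5077 m/s

39.5 m/s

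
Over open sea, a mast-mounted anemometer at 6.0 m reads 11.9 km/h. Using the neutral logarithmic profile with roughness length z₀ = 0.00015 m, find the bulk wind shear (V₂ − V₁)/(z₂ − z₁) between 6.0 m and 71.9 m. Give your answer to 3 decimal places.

Log law: V₂ = V₁ · ln(z₂/z₀)/ln(z₁/z₀) = 11.9 × 13.0802/10.5966 = 14.6890 km/h
ΔV/Δz = (14.6890 − 11.9)/(71.9 − 6.0) = 2.7890/65.9000 = 0.04232 km/h/m

0.042 km/h/m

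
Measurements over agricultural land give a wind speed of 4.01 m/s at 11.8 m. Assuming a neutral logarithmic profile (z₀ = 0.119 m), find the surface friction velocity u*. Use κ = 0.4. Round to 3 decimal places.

u* ≈ 0.349 m/s

Log law: V(z) = (u*/κ) · ln(z/z₀) ⇒ u* = κ · V / ln(z/z₀)
u* = 0.4 × 4.01 / ln(11.8/0.119) = 0.4 × 4.01 / 4.5967
   = 1.6040 / 4.5967 = 0.3489 m/s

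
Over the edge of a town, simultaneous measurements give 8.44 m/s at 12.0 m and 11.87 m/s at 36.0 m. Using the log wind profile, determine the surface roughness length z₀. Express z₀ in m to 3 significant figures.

Log law: V(z) ∝ ln(z/z₀). With r = V₁/V₂ = 8.44/11.87 = 0.71104,
r · ln(z₂/z₀) = ln(z₁/z₀) ⇒ ln z₀ = (ln z₁ − r·ln z₂)/(1 − r)
ln z₀ = (2.48491 − 0.71104×3.58352) / 0.28896 = -0.2184
z₀ = exp(-0.2184) = 0.8038 m

z₀ ≈ 0.804 m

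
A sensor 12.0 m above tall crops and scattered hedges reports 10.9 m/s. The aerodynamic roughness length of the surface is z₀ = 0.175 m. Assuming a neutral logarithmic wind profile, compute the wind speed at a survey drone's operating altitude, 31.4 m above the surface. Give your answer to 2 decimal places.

13.38 m/s

Log law: V(z) ∝ ln(z/z₀), so V₂/V₁ = ln(z₂/z₀) / ln(z₁/z₀).
ln(31.4/0.175) = 5.1898, ln(12.0/0.175) = 4.2279
V₂ = 10.9 × 5.1898/4.2279 = 10.9 × 1.2275 = 13.3799 m/s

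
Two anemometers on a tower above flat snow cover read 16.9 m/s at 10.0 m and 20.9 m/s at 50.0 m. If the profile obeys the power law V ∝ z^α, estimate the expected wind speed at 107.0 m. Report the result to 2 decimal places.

23.11 m/s

First find α: α = ln(V₂/V₁)/ln(z₂/z₁) = ln(20.9/16.9)/ln(50.0/10.0) = 0.21244/1.60944 = 0.1320
Extrapolate from 50.0 m to 107.0 m: V₃ = 20.9 × (107.0/50.0)^0.1320 = 20.9 × 1.1056 = 23.1078 m/s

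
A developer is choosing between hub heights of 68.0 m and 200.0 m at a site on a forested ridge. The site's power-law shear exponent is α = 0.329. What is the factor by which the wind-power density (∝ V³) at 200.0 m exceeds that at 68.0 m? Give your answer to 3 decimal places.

2.900

Speed ratio: V_B/V_A = (z_B/z_A)^α = (200.0/68.0)^0.329 = (2.9412)^0.329 = 1.42608
Power-density ratio: P_B/P_A = (V_B/V_A)³ = (1.42608)³ = 2.90022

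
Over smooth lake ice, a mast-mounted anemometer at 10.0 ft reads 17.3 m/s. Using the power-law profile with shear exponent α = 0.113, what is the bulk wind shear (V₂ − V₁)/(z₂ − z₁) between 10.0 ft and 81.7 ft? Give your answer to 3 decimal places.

Power law: V₂ = V₁ · (z₂/z₁)^α = 17.3 × (8.1700)^0.113 = 21.9345 m/s
ΔV/Δz = (21.9345 − 17.3)/(81.7 − 10.0) = 4.6345/71.7000 = 0.06464 m/s/ft

0.065 m/s/ft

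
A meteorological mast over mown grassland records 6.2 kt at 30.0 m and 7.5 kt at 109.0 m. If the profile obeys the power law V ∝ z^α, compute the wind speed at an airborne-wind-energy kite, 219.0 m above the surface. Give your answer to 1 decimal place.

8.3 kt

First find α: α = ln(V₂/V₁)/ln(z₂/z₁) = ln(7.5/6.2)/ln(109.0/30.0) = 0.19035/1.29015 = 0.1475
Extrapolate from 109.0 m to 219.0 m: V₃ = 7.5 × (219.0/109.0)^0.1475 = 7.5 × 1.1084 = 8.3132 kt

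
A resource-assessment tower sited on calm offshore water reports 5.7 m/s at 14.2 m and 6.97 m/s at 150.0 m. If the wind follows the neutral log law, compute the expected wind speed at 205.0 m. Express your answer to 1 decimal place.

7.1 m/s

Log law: V ∝ ln(z/z₀). From the pair, with r = V₁/V₂ = 0.81779,
ln z₀ = (ln z₁ − r·ln z₂)/(1 − r) = (2.6532 − 0.81779×5.0106)/0.18221 = -7.9272 → z₀ = 0.0003608 m
V₃ = V₁ · ln(z₃/z₀)/ln(z₁/z₀) = 5.7 × 13.2502/10.5804 = 7.1383 m/s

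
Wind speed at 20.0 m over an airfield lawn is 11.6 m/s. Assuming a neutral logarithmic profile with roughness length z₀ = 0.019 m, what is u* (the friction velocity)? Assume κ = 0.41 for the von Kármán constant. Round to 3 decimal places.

u* ≈ 0.683 m/s

Log law: V(z) = (u*/κ) · ln(z/z₀) ⇒ u* = κ · V / ln(z/z₀)
u* = 0.41 × 11.6 / ln(20.0/0.019) = 0.41 × 11.6 / 6.9590
   = 4.7560 / 6.9590 = 0.6834 m/s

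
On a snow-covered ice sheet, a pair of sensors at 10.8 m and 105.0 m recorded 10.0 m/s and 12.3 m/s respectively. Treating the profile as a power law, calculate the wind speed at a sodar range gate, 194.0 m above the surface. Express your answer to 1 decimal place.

13.0 m/s

First find α: α = ln(V₂/V₁)/ln(z₂/z₁) = ln(12.3/10.0)/ln(105.0/10.8) = 0.20701/2.27441 = 0.0910
Extrapolate from 105.0 m to 194.0 m: V₃ = 12.3 × (194.0/105.0)^0.0910 = 12.3 × 1.0575 = 13.0068 m/s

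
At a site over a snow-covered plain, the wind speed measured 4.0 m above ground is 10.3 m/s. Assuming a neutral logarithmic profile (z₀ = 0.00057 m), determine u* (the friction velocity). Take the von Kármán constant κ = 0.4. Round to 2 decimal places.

u* ≈ 0.47 m/s

Log law: V(z) = (u*/κ) · ln(z/z₀) ⇒ u* = κ · V / ln(z/z₀)
u* = 0.4 × 10.3 / ln(4.0/0.00057) = 0.4 × 10.3 / 8.8562
   = 4.1200 / 8.8562 = 0.4652 m/s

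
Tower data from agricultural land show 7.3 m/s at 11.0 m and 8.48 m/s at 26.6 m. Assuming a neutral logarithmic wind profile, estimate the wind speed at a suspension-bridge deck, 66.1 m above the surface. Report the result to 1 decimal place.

Log law: V ∝ ln(z/z₀). From the pair, with r = V₁/V₂ = 0.86085,
ln z₀ = (ln z₁ − r·ln z₂)/(1 − r) = (2.3979 − 0.86085×3.2809)/0.13915 = -3.0648 → z₀ = 0.04666 m
V₃ = V₁ · ln(z₃/z₀)/ln(z₁/z₀) = 7.3 × 7.2560/5.4627 = 9.6964 m/s

9.7 m/s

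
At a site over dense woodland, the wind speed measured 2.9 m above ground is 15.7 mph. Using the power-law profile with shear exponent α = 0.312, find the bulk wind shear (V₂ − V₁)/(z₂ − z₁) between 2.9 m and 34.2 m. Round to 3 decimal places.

0.582 mph/m

Power law: V₂ = V₁ · (z₂/z₁)^α = 15.7 × (11.7931)^0.312 = 33.9037 mph
ΔV/Δz = (33.9037 − 15.7)/(34.2 − 2.9) = 18.2037/31.3000 = 0.58159 mph/m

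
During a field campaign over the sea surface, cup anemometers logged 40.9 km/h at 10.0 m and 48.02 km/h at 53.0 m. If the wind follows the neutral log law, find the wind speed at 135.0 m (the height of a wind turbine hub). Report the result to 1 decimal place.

52.0 km/h

Log law: V ∝ ln(z/z₀). From the pair, with r = V₁/V₂ = 0.85173,
ln z₀ = (ln z₁ − r·ln z₂)/(1 − r) = (2.3026 − 0.85173×3.9703)/0.14827 = -7.2774 → z₀ = 0.0006910 m
V₃ = V₁ · ln(z₃/z₀)/ln(z₁/z₀) = 40.9 × 12.1826/9.5799 = 52.0118 km/h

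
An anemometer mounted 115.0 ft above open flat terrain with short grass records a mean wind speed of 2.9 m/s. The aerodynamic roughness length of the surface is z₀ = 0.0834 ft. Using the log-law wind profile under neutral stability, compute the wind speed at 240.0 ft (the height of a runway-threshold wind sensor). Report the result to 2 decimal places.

3.20 m/s

Log law: V(z) ∝ ln(z/z₀), so V₂/V₁ = ln(z₂/z₀) / ln(z₁/z₀).
ln(240.0/0.0834) = 7.9647, ln(115.0/0.0834) = 7.2290
V₂ = 2.9 × 7.9647/7.2290 = 2.9 × 1.1018 = 3.1951 m/s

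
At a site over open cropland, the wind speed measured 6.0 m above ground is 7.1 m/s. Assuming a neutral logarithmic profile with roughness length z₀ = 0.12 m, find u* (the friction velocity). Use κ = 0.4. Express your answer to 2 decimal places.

Log law: V(z) = (u*/κ) · ln(z/z₀) ⇒ u* = κ · V / ln(z/z₀)
u* = 0.4 × 7.1 / ln(6.0/0.12) = 0.4 × 7.1 / 3.9120
   = 2.8400 / 3.9120 = 0.7260 m/s

u* ≈ 0.73 m/s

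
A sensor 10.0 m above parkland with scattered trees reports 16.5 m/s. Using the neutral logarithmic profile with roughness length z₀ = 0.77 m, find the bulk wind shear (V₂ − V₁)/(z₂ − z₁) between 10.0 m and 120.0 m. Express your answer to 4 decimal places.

Log law: V₂ = V₁ · ln(z₂/z₀)/ln(z₁/z₀) = 16.5 × 5.0489/2.5639 = 32.4913 m/s
ΔV/Δz = (32.4913 − 16.5)/(120.0 − 10.0) = 15.9913/110.0000 = 0.14538 m/s/m

0.1454 m/s/m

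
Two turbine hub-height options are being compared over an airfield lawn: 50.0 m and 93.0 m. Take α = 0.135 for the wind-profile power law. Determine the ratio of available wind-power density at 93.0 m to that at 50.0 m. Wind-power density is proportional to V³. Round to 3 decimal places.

1.286

Speed ratio: V_B/V_A = (z_B/z_A)^α = (93.0/50.0)^0.135 = (1.8600)^0.135 = 1.08739
Power-density ratio: P_B/P_A = (V_B/V_A)³ = (1.08739)³ = 1.28574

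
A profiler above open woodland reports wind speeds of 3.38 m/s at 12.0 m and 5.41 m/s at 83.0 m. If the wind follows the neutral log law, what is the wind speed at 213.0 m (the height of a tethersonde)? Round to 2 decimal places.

Log law: V ∝ ln(z/z₀). From the pair, with r = V₁/V₂ = 0.62477,
ln z₀ = (ln z₁ − r·ln z₂)/(1 − r) = (2.4849 − 0.62477×4.4188)/0.37523 = -0.7351 → z₀ = 0.4794 m
V₃ = V₁ · ln(z₃/z₀)/ln(z₁/z₀) = 3.38 × 6.0964/3.2200 = 6.3993 m/s

6.40 m/s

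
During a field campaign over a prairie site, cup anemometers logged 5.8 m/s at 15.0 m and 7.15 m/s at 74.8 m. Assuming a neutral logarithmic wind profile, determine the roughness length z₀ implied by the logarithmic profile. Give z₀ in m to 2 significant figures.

z₀ ≈ 0.015 m

Log law: V(z) ∝ ln(z/z₀). With r = V₁/V₂ = 5.8/7.15 = 0.81119,
r · ln(z₂/z₀) = ln(z₁/z₀) ⇒ ln z₀ = (ln z₁ − r·ln z₂)/(1 − r)
ln z₀ = (2.70805 − 0.81119×4.31482) / 0.18881 = -4.1951
z₀ = exp(-4.1951) = 0.01507 m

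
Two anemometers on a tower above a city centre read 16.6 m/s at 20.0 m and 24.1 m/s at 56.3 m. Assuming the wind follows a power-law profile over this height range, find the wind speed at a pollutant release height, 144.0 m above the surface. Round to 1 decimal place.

First find α: α = ln(V₂/V₁)/ln(z₂/z₁) = ln(24.1/16.6)/ln(56.3/20.0) = 0.37281/1.03496 = 0.3602
Extrapolate from 56.3 m to 144.0 m: V₃ = 24.1 × (144.0/56.3)^0.3602 = 24.1 × 1.4025 = 33.8012 m/s

33.8 m/s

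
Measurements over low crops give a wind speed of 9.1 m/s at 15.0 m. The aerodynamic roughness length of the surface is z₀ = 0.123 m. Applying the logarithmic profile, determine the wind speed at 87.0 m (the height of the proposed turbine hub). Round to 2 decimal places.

12.43 m/s

Log law: V(z) ∝ ln(z/z₀), so V₂/V₁ = ln(z₂/z₀) / ln(z₁/z₀).
ln(87.0/0.123) = 6.5615, ln(15.0/0.123) = 4.8036
V₂ = 9.1 × 6.5615/4.8036 = 9.1 × 1.3659 = 12.4301 m/s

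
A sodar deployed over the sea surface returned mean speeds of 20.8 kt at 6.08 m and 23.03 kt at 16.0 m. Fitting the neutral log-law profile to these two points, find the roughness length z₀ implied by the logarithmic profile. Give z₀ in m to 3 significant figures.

z₀ ≈ 0.000732 m

Log law: V(z) ∝ ln(z/z₀). With r = V₁/V₂ = 20.8/23.03 = 0.90317,
r · ln(z₂/z₀) = ln(z₁/z₀) ⇒ ln z₀ = (ln z₁ − r·ln z₂)/(1 − r)
ln z₀ = (1.80500 − 0.90317×2.77259) / 0.09683 = -7.2200
z₀ = exp(-7.2200) = 0.0007318 m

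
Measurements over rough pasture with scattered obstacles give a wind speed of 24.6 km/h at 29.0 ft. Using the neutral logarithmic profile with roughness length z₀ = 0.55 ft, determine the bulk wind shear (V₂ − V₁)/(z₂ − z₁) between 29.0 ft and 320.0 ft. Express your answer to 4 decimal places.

0.0512 km/h/ft

Log law: V₂ = V₁ · ln(z₂/z₀)/ln(z₁/z₀) = 24.6 × 6.3662/3.9651 = 39.4962 km/h
ΔV/Δz = (39.4962 − 24.6)/(320.0 − 29.0) = 14.8962/291.0000 = 0.05119 km/h/ft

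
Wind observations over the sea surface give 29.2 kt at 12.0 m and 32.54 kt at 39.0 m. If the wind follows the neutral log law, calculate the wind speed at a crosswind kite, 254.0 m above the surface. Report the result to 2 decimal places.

37.85 kt

Log law: V ∝ ln(z/z₀). From the pair, with r = V₁/V₂ = 0.89736,
ln z₀ = (ln z₁ − r·ln z₂)/(1 − r) = (2.4849 − 0.89736×3.6636)/0.10264 = -7.8195 → z₀ = 0.0004018 m
V₃ = V₁ · ln(z₃/z₀)/ln(z₁/z₀) = 29.2 × 13.3568/10.3044 = 37.8498 kt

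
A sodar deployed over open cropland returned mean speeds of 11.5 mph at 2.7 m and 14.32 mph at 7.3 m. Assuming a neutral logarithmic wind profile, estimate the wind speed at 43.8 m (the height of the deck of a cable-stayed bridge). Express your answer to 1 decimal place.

19.4 mph

Log law: V ∝ ln(z/z₀). From the pair, with r = V₁/V₂ = 0.80307,
ln z₀ = (ln z₁ − r·ln z₂)/(1 − r) = (0.9933 − 0.80307×1.9879)/0.19693 = -3.0628 → z₀ = 0.04676 m
V₃ = V₁ · ln(z₃/z₀)/ln(z₁/z₀) = 11.5 × 6.8425/4.0561 = 19.4001 mph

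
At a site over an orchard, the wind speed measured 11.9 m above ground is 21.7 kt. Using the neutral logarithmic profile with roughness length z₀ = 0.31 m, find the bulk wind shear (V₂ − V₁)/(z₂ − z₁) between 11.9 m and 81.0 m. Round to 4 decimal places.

Log law: V₂ = V₁ · ln(z₂/z₀)/ln(z₁/z₀) = 21.7 × 5.5656/3.6477 = 33.1095 kt
ΔV/Δz = (33.1095 − 21.7)/(81.0 − 11.9) = 11.4095/69.1000 = 0.16512 kt/m

0.1651 kt/m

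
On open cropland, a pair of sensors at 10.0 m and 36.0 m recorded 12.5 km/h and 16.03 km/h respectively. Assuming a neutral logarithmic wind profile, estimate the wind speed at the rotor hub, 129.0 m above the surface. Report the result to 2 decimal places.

19.55 km/h

Log law: V ∝ ln(z/z₀). From the pair, with r = V₁/V₂ = 0.77979,
ln z₀ = (ln z₁ − r·ln z₂)/(1 − r) = (2.3026 − 0.77979×3.5835)/0.22021 = -2.2333 → z₀ = 0.1072 m
V₃ = V₁ · ln(z₃/z₀)/ln(z₁/z₀) = 12.5 × 7.0931/4.5359 = 19.5472 km/h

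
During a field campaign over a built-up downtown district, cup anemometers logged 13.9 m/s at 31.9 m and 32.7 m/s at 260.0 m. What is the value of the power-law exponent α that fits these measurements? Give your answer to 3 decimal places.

Power law: V₂/V₁ = (z₂/z₁)^α ⇒ α = ln(V₂/V₁) / ln(z₂/z₁)
α = ln(32.7/13.9) / ln(260.0/31.9) = ln(2.3525) / ln(8.1505)
  = 0.85549 / 2.09808 = 0.40775

α ≈ 0.408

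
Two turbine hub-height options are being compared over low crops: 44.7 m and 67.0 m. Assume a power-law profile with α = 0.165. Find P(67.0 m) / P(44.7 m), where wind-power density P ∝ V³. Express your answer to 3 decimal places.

Speed ratio: V_B/V_A = (z_B/z_A)^α = (67.0/44.7)^0.165 = (1.4989)^0.165 = 1.06906
Power-density ratio: P_B/P_A = (V_B/V_A)³ = (1.06906)³ = 1.22181

1.222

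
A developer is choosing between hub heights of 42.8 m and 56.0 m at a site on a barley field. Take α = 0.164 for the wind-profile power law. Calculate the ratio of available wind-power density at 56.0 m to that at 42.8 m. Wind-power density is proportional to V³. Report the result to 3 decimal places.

Speed ratio: V_B/V_A = (z_B/z_A)^α = (56.0/42.8)^0.164 = (1.3084)^0.164 = 1.04507
Power-density ratio: P_B/P_A = (V_B/V_A)³ = (1.04507)³ = 1.14140

1.141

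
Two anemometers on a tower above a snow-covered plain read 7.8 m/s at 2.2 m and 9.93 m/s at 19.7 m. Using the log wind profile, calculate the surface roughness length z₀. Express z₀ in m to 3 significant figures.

Log law: V(z) ∝ ln(z/z₀). With r = V₁/V₂ = 7.8/9.93 = 0.78550,
r · ln(z₂/z₀) = ln(z₁/z₀) ⇒ ln z₀ = (ln z₁ − r·ln z₂)/(1 − r)
ln z₀ = (0.78846 − 0.78550×2.98062) / 0.21450 = -7.2392
z₀ = exp(-7.2392) = 0.0007179 m

z₀ ≈ 0.000718 m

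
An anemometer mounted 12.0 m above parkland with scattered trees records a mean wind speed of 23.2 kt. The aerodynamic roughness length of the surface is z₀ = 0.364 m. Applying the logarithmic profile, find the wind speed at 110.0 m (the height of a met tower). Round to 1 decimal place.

Log law: V(z) ∝ ln(z/z₀), so V₂/V₁ = ln(z₂/z₀) / ln(z₁/z₀).
ln(110.0/0.364) = 5.7111, ln(12.0/0.364) = 3.4955
V₂ = 23.2 × 5.7111/3.4955 = 23.2 × 1.6338 = 37.9050 kt

37.9 kt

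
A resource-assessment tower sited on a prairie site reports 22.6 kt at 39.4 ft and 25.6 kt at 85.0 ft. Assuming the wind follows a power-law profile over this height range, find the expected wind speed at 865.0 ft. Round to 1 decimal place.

37.3 kt

First find α: α = ln(V₂/V₁)/ln(z₂/z₁) = ln(25.6/22.6)/ln(85.0/39.4) = 0.12464/0.76889 = 0.1621
Extrapolate from 85.0 ft to 865.0 ft: V₃ = 25.6 × (865.0/85.0)^0.1621 = 25.6 × 1.4566 = 37.2889 kt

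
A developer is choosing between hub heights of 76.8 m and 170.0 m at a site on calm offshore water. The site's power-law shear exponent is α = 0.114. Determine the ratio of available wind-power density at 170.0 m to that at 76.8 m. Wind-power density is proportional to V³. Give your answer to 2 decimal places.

1.31

Speed ratio: V_B/V_A = (z_B/z_A)^α = (170.0/76.8)^0.114 = (2.2135)^0.114 = 1.09481
Power-density ratio: P_B/P_A = (V_B/V_A)³ = (1.09481)³ = 1.31226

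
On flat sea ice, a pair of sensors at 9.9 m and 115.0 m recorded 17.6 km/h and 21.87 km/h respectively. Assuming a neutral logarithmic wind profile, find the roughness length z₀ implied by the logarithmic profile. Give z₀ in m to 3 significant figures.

Log law: V(z) ∝ ln(z/z₀). With r = V₁/V₂ = 17.6/21.87 = 0.80476,
r · ln(z₂/z₀) = ln(z₁/z₀) ⇒ ln z₀ = (ln z₁ − r·ln z₂)/(1 − r)
ln z₀ = (2.29253 − 0.80476×4.74493) / 0.19524 = -7.8157
z₀ = exp(-7.8157) = 0.0004033 m

z₀ ≈ 0.000403 m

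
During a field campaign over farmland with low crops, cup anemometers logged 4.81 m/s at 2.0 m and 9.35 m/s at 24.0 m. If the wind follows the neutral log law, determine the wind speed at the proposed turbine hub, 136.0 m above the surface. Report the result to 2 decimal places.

Log law: V ∝ ln(z/z₀). From the pair, with r = V₁/V₂ = 0.51444,
ln z₀ = (ln z₁ − r·ln z₂)/(1 − r) = (0.6931 − 0.51444×3.1781)/0.48556 = -1.9395 → z₀ = 0.1438 m
V₃ = V₁ · ln(z₃/z₀)/ln(z₁/z₀) = 4.81 × 6.8522/2.6327 = 12.5192 m/s

12.52 m/s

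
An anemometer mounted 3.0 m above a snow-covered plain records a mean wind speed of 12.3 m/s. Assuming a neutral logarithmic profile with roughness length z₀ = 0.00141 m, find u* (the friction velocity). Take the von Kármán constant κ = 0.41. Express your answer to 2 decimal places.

Log law: V(z) = (u*/κ) · ln(z/z₀) ⇒ u* = κ · V / ln(z/z₀)
u* = 0.41 × 12.3 / ln(3.0/0.00141) = 0.41 × 12.3 / 7.6628
   = 5.0430 / 7.6628 = 0.6581 m/s

u* ≈ 0.66 m/s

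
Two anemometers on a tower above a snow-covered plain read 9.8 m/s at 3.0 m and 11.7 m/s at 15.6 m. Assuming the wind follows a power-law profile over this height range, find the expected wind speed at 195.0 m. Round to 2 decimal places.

15.35 m/s

First find α: α = ln(V₂/V₁)/ln(z₂/z₁) = ln(11.7/9.8)/ln(15.6/3.0) = 0.17721/1.64866 = 0.1075
Extrapolate from 15.6 m to 195.0 m: V₃ = 11.7 × (195.0/15.6)^0.1075 = 11.7 × 1.3119 = 15.3493 m/s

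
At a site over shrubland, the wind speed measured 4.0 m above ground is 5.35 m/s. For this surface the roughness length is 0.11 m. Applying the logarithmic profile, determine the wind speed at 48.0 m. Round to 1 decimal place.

Log law: V(z) ∝ ln(z/z₀), so V₂/V₁ = ln(z₂/z₀) / ln(z₁/z₀).
ln(48.0/0.11) = 6.0785, ln(4.0/0.11) = 3.5936
V₂ = 5.35 × 6.0785/3.5936 = 5.35 × 1.6915 = 9.0495 m/s

9.0 m/s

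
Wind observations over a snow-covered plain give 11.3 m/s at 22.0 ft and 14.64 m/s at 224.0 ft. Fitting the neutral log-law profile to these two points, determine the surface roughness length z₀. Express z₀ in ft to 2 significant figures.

z₀ ≈ 0.0086 ft

Log law: V(z) ∝ ln(z/z₀). With r = V₁/V₂ = 11.3/14.64 = 0.77186,
r · ln(z₂/z₀) = ln(z₁/z₀) ⇒ ln z₀ = (ln z₁ − r·ln z₂)/(1 − r)
ln z₀ = (3.09104 − 0.77186×5.41165) / 0.22814 = -4.7601
z₀ = exp(-4.7601) = 0.008565 ft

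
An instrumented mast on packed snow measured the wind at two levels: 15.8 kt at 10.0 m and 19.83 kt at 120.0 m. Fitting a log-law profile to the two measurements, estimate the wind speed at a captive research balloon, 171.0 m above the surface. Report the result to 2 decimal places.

20.40 kt

Log law: V ∝ ln(z/z₀). From the pair, with r = V₁/V₂ = 0.79677,
ln z₀ = (ln z₁ − r·ln z₂)/(1 − r) = (2.3026 − 0.79677×4.7875)/0.20323 = -7.4397 → z₀ = 0.0005874 m
V₃ = V₁ · ln(z₃/z₀)/ln(z₁/z₀) = 15.8 × 12.5814/9.7423 = 20.4044 kt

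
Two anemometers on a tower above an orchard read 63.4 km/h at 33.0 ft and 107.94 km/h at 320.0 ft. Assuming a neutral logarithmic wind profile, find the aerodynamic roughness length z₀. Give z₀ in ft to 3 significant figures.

Log law: V(z) ∝ ln(z/z₀). With r = V₁/V₂ = 63.4/107.94 = 0.58736,
r · ln(z₂/z₀) = ln(z₁/z₀) ⇒ ln z₀ = (ln z₁ − r·ln z₂)/(1 − r)
ln z₀ = (3.49651 − 0.58736×5.76832) / 0.41264 = 0.2627
z₀ = exp(0.2627) = 1.300 ft

z₀ ≈ 1.30 ft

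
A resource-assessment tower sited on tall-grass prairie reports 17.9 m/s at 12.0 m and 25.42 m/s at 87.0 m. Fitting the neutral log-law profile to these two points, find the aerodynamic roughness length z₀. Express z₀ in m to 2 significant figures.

Log law: V(z) ∝ ln(z/z₀). With r = V₁/V₂ = 17.9/25.42 = 0.70417,
r · ln(z₂/z₀) = ln(z₁/z₀) ⇒ ln z₀ = (ln z₁ − r·ln z₂)/(1 − r)
ln z₀ = (2.48491 − 0.70417×4.46591) / 0.29583 = -2.2305
z₀ = exp(-2.2305) = 0.1075 m

z₀ ≈ 0.11 m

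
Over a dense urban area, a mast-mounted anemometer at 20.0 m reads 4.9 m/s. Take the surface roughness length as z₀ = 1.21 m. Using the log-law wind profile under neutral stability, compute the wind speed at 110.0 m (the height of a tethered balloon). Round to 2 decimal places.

Log law: V(z) ∝ ln(z/z₀), so V₂/V₁ = ln(z₂/z₀) / ln(z₁/z₀).
ln(110.0/1.21) = 4.5099, ln(20.0/1.21) = 2.8051
V₂ = 4.9 × 4.5099/2.8051 = 4.9 × 1.6077 = 7.8779 m/s

7.88 m/s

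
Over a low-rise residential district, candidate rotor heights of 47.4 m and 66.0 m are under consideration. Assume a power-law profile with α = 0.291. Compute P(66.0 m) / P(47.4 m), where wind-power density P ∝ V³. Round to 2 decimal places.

Speed ratio: V_B/V_A = (z_B/z_A)^α = (66.0/47.4)^0.291 = (1.3924)^0.291 = 1.10112
Power-density ratio: P_B/P_A = (V_B/V_A)³ = (1.10112)³ = 1.33508

1.34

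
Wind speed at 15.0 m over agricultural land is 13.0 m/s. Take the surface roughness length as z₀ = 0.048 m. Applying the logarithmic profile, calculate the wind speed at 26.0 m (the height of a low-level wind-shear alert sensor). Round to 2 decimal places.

Log law: V(z) ∝ ln(z/z₀), so V₂/V₁ = ln(z₂/z₀) / ln(z₁/z₀).
ln(26.0/0.048) = 6.2947, ln(15.0/0.048) = 5.7446
V₂ = 13.0 × 6.2947/5.7446 = 13.0 × 1.0958 = 14.2448 m/s

14.24 m/s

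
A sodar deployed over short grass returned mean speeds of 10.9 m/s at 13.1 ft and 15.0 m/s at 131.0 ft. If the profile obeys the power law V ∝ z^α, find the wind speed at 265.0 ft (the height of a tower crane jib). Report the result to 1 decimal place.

First find α: α = ln(V₂/V₁)/ln(z₂/z₁) = ln(15.0/10.9)/ln(131.0/13.1) = 0.31929/2.30259 = 0.1387
Extrapolate from 131.0 ft to 265.0 ft: V₃ = 15.0 × (265.0/131.0)^0.1387 = 15.0 × 1.1026 = 16.5394 m/s

16.5 m/s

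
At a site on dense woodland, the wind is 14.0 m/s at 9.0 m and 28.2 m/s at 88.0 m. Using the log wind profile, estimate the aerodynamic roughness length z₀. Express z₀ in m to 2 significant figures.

Log law: V(z) ∝ ln(z/z₀). With r = V₁/V₂ = 14.0/28.2 = 0.49645,
r · ln(z₂/z₀) = ln(z₁/z₀) ⇒ ln z₀ = (ln z₁ − r·ln z₂)/(1 − r)
ln z₀ = (2.19722 − 0.49645×4.47734) / 0.50355 = -0.0508
z₀ = exp(-0.0508) = 0.9505 m

z₀ ≈ 0.95 m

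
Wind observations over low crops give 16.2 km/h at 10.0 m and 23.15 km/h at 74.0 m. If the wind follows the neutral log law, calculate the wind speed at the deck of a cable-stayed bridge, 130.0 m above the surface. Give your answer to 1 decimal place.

Log law: V ∝ ln(z/z₀). From the pair, with r = V₁/V₂ = 0.69978,
ln z₀ = (ln z₁ − r·ln z₂)/(1 − r) = (2.3026 − 0.69978×4.3041)/0.30022 = -2.3627 → z₀ = 0.09416 m
V₃ = V₁ · ln(z₃/z₀)/ln(z₁/z₀) = 16.2 × 7.2303/4.6653 = 25.1066 km/h

25.1 km/h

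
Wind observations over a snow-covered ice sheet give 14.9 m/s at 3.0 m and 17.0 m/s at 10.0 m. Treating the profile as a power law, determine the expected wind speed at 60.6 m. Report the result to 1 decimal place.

First find α: α = ln(V₂/V₁)/ln(z₂/z₁) = ln(17.0/14.9)/ln(10.0/3.0) = 0.13185/1.20397 = 0.1095
Extrapolate from 10.0 m to 60.6 m: V₃ = 17.0 × (60.6/10.0)^0.1095 = 17.0 × 1.2181 = 20.7081 m/s

20.7 m/s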